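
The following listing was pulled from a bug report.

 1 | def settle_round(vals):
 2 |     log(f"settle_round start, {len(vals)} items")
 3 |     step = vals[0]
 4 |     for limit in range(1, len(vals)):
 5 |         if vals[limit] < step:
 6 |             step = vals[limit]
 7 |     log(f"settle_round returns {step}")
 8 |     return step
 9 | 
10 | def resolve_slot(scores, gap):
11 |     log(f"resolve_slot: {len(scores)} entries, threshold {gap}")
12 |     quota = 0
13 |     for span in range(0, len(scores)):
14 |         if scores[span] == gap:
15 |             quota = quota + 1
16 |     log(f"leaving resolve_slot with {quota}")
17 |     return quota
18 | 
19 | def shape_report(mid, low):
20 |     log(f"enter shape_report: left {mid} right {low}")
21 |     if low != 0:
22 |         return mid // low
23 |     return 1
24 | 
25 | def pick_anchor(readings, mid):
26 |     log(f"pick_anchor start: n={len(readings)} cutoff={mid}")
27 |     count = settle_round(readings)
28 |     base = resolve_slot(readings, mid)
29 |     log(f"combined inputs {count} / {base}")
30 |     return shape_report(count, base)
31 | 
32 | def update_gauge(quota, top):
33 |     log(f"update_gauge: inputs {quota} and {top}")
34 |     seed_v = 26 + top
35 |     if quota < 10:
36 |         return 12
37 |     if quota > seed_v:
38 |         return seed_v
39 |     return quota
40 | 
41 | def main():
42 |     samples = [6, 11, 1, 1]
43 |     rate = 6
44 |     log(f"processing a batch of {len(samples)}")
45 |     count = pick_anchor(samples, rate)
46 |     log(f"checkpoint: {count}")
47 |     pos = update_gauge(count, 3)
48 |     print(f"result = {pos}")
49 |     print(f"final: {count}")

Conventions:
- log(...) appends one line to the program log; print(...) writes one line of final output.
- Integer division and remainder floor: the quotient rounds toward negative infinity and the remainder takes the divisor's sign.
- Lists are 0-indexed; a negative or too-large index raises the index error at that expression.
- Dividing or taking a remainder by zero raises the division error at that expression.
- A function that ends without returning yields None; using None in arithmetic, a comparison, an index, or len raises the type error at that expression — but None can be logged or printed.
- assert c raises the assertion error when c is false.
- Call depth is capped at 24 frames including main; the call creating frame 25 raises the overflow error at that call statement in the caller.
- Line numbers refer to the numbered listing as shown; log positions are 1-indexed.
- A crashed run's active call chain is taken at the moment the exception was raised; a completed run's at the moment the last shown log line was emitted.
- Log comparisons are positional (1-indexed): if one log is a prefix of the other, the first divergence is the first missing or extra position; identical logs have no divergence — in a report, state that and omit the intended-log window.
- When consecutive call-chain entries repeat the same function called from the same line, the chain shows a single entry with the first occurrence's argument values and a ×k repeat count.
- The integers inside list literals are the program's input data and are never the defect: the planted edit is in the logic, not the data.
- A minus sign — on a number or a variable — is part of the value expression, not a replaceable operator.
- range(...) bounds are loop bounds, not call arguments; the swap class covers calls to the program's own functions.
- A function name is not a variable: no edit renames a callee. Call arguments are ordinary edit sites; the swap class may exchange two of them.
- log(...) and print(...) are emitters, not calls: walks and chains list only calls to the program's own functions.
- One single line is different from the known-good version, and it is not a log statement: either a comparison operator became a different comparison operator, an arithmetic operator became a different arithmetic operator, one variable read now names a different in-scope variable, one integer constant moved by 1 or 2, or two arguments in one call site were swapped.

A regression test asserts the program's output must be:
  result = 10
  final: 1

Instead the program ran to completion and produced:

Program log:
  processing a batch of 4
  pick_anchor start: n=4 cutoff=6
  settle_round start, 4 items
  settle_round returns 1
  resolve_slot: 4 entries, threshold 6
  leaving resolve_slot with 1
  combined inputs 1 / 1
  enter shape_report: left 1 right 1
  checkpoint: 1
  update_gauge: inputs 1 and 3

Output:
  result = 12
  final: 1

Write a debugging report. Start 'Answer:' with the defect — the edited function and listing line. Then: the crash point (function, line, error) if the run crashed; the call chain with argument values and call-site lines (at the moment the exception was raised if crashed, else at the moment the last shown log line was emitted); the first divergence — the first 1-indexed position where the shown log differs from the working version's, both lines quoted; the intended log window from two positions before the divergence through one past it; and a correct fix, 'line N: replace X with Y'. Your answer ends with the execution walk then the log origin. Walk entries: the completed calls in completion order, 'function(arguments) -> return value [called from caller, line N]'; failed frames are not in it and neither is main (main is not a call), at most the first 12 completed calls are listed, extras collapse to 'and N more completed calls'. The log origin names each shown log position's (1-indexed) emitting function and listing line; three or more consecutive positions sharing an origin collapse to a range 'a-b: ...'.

Answer: the defect is in update_gauge at line 36.
The tell: The two runs log identically and part ways only at the printed values.
Call chain: main -> update_gauge(1, 3) (called at line 47).
First divergence: none — the logs agree in full.
Execution walk:
  settle_round([6, 11, 1, 1]) -> 1  [called from pick_anchor, line 27]
  resolve_slot([6, 11, 1, 1], 6) -> 1  [called from pick_anchor, line 28]
  shape_report(1, 1) -> 1  [called from pick_anchor, line 30]
  pick_anchor([6, 11, 1, 1], 6) -> 1  [called from main, line 45]
  update_gauge(1, 3) -> 12  [called from main, line 47]
Origin of each log line:
  1: logged in main at line 44
  2: logged in pick_anchor at line 26
  3: logged in settle_round at line 2
  4: logged in settle_round at line 7
  5: logged in resolve_slot at line 11
  6: logged in resolve_slot at line 16
  7: logged in pick_anchor at line 29
  8: logged in shape_report at line 20
  9: logged in main at line 46
  10: logged in update_gauge at line 33
A correct fix: line 36: replace `12` with `10`.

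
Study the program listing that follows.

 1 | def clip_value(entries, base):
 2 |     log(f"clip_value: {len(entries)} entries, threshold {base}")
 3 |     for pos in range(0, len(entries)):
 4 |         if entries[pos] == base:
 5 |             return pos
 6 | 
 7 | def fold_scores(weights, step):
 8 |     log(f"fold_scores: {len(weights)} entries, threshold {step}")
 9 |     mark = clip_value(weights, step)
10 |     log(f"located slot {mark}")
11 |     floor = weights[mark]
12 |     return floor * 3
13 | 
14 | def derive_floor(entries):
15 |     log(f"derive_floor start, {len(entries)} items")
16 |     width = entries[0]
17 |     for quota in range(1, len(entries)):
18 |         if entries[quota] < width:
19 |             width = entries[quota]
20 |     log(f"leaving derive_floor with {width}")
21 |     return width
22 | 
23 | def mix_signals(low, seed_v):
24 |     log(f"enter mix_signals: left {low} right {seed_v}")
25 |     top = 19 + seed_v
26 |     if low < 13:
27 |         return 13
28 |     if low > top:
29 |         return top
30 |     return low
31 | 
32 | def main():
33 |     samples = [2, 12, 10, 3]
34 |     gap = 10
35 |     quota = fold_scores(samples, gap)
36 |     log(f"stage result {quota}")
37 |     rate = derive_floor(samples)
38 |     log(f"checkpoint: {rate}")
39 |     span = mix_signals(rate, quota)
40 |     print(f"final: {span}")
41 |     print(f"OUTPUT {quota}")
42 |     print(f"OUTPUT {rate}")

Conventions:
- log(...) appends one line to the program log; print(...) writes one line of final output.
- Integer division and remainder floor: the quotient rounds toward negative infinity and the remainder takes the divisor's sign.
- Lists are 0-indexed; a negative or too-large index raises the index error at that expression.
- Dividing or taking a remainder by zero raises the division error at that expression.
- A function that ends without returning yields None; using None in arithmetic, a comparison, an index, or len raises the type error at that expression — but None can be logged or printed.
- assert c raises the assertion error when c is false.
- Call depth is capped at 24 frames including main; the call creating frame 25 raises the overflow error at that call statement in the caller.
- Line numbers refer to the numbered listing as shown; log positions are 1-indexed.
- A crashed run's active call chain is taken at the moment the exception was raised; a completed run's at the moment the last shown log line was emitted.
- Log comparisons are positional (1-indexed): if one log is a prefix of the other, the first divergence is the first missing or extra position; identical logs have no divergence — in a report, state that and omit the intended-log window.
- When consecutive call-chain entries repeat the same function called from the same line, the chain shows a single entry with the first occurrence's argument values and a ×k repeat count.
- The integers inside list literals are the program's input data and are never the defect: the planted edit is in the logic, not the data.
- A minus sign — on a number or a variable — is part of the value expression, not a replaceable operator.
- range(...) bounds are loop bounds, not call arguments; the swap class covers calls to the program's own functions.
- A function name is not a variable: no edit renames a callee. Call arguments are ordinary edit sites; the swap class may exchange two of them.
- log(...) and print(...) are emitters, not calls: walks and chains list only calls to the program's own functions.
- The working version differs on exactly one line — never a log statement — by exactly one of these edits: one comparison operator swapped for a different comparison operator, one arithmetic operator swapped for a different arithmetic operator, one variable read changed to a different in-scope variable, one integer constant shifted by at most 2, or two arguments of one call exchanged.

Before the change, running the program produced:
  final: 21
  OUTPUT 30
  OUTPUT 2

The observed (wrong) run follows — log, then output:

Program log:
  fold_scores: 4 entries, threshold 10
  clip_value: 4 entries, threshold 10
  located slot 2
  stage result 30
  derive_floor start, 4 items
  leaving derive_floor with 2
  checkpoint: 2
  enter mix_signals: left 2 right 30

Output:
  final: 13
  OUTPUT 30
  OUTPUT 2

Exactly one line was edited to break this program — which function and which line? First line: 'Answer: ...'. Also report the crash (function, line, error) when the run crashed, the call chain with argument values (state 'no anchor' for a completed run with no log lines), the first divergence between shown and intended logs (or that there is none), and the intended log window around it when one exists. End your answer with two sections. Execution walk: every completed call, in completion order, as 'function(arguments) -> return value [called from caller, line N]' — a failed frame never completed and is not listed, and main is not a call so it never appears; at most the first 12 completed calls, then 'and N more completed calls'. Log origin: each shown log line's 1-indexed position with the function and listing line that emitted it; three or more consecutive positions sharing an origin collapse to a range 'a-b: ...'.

Answer: the defect is in main at line 39.
Key observation: The log first diverges at position 8: the faulty run prints 'enter mix_signals: left 2 right 30' where the working version prints 'enter mix_signals: left 30 right 2'.
Call chain: main -> mix_signals(2, 30) (called at line 39).
First divergence: position 8; shown 'enter mix_signals: left 2 right 30' vs intended 'enter mix_signals: left 30 right 2'.
Intended log window:
  6: leaving derive_floor with 2
  7: checkpoint: 2
  8: enter mix_signals: left 30 right 2
Execution walk:
  clip_value([2, 12, 10, 3], 10) -> 2  [called from fold_scores, line 9]
  fold_scores([2, 12, 10, 3], 10) -> 30  [called from main, line 35]
  derive_floor([2, 12, 10, 3]) -> 2  [called from main, line 37]
  mix_signals(2, 30) -> 13  [called from main, line 39]
Log line origins:
  1: logged in fold_scores at line 8
  2: logged in clip_value at line 2
  3: logged in fold_scores at line 10
  4: logged in main at line 36
  5: logged in derive_floor at line 15
  6: logged in derive_floor at line 20
  7: logged in main at line 38
  8: logged in mix_signals at line 24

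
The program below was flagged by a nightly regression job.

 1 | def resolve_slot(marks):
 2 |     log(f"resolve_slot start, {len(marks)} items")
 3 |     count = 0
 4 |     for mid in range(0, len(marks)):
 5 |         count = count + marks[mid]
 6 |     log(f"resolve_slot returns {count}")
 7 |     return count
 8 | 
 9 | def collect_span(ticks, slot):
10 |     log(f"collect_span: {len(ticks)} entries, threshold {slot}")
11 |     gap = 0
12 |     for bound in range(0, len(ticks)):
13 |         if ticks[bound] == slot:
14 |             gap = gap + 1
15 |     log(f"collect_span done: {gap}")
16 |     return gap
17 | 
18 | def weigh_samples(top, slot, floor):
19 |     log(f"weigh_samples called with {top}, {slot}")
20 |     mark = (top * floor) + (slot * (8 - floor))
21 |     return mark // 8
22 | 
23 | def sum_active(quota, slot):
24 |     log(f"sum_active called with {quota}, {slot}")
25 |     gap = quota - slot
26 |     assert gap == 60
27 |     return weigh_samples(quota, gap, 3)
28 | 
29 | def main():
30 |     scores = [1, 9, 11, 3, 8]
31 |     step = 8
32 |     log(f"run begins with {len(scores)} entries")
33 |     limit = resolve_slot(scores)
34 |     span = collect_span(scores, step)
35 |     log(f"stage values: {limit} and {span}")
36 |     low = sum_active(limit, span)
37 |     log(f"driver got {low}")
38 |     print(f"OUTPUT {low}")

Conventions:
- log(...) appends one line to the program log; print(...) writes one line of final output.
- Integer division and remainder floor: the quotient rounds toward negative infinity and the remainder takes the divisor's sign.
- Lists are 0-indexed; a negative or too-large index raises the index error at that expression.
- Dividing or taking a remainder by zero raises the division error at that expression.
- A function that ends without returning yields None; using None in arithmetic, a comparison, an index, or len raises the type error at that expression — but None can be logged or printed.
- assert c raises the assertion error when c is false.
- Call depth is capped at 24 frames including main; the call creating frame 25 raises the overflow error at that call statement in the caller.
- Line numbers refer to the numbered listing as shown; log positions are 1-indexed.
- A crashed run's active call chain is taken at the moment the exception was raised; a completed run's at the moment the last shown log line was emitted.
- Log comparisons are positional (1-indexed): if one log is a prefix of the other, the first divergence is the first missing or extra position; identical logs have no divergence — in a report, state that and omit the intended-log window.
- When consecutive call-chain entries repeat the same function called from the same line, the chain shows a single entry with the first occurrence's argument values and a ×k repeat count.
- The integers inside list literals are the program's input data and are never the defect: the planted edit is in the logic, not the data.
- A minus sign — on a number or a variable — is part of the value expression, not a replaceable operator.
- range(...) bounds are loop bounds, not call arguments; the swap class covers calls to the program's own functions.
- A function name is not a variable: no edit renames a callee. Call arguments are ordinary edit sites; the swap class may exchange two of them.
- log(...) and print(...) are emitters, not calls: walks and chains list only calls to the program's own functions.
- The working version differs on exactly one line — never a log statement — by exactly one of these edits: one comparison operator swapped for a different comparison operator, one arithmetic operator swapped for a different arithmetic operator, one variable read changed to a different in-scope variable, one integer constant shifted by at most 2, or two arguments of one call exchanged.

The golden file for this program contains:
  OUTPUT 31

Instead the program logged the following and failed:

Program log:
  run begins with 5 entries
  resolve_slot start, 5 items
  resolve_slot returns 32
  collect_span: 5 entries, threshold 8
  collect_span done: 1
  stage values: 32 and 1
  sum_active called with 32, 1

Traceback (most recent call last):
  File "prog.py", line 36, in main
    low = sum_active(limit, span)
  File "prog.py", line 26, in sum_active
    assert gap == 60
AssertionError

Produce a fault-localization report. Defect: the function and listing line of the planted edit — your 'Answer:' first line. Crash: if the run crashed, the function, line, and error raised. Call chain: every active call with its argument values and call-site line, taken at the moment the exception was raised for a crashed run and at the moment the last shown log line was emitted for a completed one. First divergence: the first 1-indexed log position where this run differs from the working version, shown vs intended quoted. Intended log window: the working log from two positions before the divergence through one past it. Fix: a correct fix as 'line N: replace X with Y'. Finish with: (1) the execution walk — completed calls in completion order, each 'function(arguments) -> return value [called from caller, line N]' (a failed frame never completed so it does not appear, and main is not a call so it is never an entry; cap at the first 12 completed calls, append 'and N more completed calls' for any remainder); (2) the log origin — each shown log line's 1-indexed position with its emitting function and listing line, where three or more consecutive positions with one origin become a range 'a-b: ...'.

Answer: the defect is in sum_active at line 26.
The tell: The faulty run's log stops after 7 lines; the working version's next line would be 'weigh_samples called with 32, 31'.
Crash: sum_active, line 26, AssertionError.
Call chain: main -> sum_active(32, 1) (called at line 36).
First divergence: position 8 — the faulty run's log ends after 7 lines; the working version continues with 'weigh_samples called with 32, 31'.
Intended log window:
  6: stage values: 32 and 1
  7: sum_active called with 32, 1
  8: weigh_samples called with 32, 31
  9: driver got 31
Execution walk:
  resolve_slot([1, 9, 11, 3, 8]) -> 32  [called from main, line 33]
  collect_span([1, 9, 11, 3, 8], 8) -> 1  [called from main, line 34]
Origin of each log line:
  1: emitted by main (line 32)
  2: emitted by resolve_slot (line 2)
  3: emitted by resolve_slot (line 6)
  4: emitted by collect_span (line 10)
  5: emitted by collect_span (line 15)
  6: emitted by main (line 35)
  7: emitted by sum_active (line 24)
A correct fix: line 26: replace `==` with `<=`.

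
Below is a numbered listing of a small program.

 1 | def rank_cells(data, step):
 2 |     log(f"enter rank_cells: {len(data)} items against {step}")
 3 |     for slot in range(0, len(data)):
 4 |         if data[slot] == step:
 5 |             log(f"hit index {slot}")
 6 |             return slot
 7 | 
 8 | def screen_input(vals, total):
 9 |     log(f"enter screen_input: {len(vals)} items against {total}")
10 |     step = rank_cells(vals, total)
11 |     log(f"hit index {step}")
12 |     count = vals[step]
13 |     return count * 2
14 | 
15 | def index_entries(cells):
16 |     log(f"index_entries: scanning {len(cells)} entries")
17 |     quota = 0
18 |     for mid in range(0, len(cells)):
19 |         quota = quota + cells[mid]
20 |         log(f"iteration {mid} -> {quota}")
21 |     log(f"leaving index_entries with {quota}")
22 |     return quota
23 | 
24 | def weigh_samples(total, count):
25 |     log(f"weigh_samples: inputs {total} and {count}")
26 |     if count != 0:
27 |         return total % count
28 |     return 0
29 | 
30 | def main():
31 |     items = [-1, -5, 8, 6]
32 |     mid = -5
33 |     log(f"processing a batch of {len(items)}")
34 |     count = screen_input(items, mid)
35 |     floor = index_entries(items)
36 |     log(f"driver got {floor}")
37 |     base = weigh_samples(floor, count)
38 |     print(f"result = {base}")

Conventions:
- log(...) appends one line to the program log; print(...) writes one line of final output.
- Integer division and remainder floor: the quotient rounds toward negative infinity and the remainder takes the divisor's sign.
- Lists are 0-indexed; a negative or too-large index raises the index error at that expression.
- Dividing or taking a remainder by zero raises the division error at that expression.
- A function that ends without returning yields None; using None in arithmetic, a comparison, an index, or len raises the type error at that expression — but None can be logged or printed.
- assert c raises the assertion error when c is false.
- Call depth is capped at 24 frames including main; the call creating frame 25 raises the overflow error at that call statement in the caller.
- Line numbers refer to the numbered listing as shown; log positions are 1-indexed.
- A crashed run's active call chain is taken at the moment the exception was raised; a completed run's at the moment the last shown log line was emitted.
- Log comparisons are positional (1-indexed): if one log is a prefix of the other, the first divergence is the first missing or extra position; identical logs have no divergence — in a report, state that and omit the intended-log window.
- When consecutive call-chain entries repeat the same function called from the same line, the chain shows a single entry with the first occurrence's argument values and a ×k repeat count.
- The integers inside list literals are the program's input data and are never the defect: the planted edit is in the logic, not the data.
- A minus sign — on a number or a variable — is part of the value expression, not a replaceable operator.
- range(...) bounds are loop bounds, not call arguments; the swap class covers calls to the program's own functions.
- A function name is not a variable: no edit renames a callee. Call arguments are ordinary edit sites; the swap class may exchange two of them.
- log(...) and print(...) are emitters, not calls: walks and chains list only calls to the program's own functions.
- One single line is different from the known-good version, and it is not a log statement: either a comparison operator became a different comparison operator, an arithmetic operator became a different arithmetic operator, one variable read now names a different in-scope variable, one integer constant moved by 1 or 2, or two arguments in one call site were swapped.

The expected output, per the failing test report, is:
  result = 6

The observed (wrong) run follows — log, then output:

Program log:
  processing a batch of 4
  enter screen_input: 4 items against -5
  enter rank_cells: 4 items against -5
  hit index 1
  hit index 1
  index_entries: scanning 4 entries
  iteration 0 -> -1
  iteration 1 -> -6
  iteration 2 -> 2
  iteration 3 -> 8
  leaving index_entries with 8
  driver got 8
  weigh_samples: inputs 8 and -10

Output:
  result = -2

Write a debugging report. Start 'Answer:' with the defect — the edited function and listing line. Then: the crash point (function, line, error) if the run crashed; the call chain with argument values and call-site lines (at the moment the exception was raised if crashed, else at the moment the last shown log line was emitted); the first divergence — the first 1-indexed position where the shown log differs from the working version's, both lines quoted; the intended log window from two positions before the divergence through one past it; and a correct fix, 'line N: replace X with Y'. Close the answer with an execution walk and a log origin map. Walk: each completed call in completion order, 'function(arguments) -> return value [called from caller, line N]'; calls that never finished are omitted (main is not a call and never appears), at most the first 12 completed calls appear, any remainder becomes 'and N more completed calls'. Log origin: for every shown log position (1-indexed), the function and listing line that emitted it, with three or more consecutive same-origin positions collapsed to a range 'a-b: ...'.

Answer: the defect is in main at line 37.
Key observation: The earliest visible damage is log position 13 — 'weigh_samples: inputs 8 and -10' rather than the intended 'weigh_samples: inputs -10 and 8'.
Call chain: main -> weigh_samples(8, -10) (called at line 37).
First divergence: position 13 — shown 'weigh_samples: inputs 8 and -10', intended 'weigh_samples: inputs -10 and 8'.
Intended log window:
  11: leaving index_entries with 8
  12: driver got 8
  13: weigh_samples: inputs -10 and 8
Execution walk:
  rank_cells([-1, -5, 8, 6], -5) -> 1  [called from screen_input, line 10]
  screen_input([-1, -5, 8, 6], -5) -> -10  [called from main, line 34]
  index_entries([-1, -5, 8, 6]) -> 8  [called from main, line 35]
  weigh_samples(8, -10) -> -2  [called from main, line 37]
Log origins:
  1: from main, line 33
  2: from screen_input, line 9
  3: from rank_cells, line 2
  4: from rank_cells, line 5
  5: from screen_input, line 11
  6: from index_entries, line 16
  7-10: from index_entries, line 20
  11: from index_entries, line 21
  12: from main, line 36
  13: from weigh_samples, line 25
A correct fix: line 37: replace `weigh_samples(floor, count)` with `weigh_samples(count, floor)`.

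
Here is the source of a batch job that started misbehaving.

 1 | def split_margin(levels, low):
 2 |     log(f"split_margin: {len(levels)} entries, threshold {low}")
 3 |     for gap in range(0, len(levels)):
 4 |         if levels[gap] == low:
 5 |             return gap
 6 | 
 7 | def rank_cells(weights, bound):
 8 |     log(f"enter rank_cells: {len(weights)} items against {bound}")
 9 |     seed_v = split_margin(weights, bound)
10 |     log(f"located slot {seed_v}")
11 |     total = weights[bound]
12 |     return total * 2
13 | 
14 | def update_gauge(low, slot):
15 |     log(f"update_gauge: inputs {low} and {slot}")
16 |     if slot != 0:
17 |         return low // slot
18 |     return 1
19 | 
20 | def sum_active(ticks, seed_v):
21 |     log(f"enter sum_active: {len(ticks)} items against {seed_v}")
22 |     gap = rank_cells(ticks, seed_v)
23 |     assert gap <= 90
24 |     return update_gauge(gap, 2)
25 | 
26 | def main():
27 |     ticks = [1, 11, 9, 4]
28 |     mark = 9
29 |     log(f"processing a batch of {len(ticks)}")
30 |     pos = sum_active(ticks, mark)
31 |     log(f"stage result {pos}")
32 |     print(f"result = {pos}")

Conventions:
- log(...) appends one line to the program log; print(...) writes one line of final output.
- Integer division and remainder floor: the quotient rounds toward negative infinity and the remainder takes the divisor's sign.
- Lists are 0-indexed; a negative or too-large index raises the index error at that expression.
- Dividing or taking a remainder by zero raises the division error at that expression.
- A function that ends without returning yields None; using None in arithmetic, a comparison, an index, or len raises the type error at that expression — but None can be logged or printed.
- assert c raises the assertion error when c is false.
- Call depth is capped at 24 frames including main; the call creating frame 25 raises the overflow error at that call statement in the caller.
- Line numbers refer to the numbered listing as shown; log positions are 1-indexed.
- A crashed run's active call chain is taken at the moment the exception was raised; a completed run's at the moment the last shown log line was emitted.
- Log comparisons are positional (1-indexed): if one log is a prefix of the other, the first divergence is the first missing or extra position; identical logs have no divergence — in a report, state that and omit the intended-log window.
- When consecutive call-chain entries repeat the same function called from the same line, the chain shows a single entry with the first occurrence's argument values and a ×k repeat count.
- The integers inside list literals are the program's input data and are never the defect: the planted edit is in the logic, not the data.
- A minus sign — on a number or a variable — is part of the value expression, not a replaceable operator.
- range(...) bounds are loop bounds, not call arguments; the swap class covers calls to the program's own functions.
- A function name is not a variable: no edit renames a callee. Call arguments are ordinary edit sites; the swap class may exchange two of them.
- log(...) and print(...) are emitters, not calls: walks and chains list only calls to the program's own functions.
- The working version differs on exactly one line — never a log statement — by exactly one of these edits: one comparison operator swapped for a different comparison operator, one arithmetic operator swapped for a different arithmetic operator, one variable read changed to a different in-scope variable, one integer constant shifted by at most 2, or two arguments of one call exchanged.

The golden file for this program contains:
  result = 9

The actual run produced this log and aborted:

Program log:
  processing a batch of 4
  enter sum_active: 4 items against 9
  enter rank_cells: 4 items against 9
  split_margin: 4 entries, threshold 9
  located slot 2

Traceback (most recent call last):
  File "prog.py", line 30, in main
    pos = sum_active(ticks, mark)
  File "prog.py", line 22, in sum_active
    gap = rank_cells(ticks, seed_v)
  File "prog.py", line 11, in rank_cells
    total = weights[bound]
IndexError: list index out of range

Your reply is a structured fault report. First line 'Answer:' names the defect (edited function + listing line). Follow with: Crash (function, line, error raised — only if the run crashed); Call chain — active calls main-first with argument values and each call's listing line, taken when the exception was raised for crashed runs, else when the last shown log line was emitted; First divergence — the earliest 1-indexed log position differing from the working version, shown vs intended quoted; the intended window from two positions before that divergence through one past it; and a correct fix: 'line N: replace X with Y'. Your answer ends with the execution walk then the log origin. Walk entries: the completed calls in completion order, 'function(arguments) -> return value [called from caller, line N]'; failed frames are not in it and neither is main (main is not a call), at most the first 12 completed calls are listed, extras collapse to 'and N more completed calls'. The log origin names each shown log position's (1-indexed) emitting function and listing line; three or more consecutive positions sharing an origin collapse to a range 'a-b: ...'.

Answer: the defect is in rank_cells at line 11.
The tell: A complete run would log 'update_gauge: inputs 18 and 2' next, but this one stopped at 5 lines.
Crash: rank_cells, line 11, IndexError.
Call chain: main -> sum_active([1, 11, 9, 4], 9) (called at line 30) -> rank_cells([1, 11, 9, 4], 9) (called at line 22).
First divergence: position 6 — after 5 matching lines the faulty run goes silent; intended next line 'update_gauge: inputs 18 and 2'.
Intended log window:
  4: split_margin: 4 entries, threshold 9
  5: located slot 2
  6: update_gauge: inputs 18 and 2
  7: stage result 9
Execution walk:
  split_margin([1, 11, 9, 4], 9) -> 2  [called from rank_cells, line 9]
Log origin:
  1: logged in main at line 29
  2: logged in sum_active at line 21
  3: logged in rank_cells at line 8
  4: logged in split_margin at line 2
  5: logged in rank_cells at line 10
A correct fix: line 11: replace `bound` with `seed_v`.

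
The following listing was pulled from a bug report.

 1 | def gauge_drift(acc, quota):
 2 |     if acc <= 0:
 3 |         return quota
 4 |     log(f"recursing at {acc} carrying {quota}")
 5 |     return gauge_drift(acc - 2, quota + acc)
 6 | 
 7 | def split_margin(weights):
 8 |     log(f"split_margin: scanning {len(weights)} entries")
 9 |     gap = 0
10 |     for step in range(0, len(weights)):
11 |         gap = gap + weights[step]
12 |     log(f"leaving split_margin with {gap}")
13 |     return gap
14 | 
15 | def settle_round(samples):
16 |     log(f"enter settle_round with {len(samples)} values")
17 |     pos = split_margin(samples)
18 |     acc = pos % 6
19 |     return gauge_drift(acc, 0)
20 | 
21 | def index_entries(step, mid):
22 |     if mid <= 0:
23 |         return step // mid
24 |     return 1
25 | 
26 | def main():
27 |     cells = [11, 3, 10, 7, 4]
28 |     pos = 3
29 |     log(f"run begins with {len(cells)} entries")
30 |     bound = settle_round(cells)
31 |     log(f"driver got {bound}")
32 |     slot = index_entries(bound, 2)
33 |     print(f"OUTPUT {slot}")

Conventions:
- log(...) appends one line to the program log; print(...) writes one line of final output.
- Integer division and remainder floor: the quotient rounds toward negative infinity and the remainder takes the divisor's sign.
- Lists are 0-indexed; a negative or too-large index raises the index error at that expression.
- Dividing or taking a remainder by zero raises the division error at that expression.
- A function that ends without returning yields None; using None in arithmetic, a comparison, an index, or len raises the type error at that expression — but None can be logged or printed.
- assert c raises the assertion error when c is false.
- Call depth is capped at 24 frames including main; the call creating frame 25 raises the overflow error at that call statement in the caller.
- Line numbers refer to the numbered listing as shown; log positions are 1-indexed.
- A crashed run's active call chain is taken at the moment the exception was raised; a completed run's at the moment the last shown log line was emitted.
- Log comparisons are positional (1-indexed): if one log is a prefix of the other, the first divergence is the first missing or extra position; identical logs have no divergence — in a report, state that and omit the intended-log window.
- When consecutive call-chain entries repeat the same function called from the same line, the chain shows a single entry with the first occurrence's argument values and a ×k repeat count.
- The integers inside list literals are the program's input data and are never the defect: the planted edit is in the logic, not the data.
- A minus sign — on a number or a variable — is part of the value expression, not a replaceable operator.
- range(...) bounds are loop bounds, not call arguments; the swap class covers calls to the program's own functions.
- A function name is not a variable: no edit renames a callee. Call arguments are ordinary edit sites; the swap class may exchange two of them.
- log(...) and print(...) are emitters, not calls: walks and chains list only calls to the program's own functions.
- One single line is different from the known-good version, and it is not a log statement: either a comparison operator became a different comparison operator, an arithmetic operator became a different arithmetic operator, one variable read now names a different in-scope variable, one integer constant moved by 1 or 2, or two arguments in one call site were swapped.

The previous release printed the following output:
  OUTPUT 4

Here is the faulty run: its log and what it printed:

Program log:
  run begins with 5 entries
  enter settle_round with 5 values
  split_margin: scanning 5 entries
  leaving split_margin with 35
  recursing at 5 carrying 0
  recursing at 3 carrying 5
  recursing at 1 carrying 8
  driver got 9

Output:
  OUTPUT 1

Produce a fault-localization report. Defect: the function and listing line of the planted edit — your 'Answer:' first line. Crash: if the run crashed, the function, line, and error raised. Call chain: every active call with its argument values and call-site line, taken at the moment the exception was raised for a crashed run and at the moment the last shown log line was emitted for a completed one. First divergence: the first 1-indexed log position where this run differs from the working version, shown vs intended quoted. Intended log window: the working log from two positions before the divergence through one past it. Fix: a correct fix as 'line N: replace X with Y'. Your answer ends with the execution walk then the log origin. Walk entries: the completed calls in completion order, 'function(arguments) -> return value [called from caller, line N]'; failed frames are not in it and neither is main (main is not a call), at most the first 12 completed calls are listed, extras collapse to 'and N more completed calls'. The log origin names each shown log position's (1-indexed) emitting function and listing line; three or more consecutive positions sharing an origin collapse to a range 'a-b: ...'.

Answer: the defect is in index_entries at line 22.
The tell: Every logged value matches the working version; the printed result is what differs.
Call chain: main.
First divergence: none — the logs agree in full.
Execution walk:
  split_margin([11, 3, 10, 7, 4]) -> 35  [called from settle_round, line 17]
  gauge_drift(-1, 9) -> 9  [called from gauge_drift, line 5]
  gauge_drift(1, 8) -> 9  [called from gauge_drift, line 5]
  gauge_drift(3, 5) -> 9  [called from gauge_drift, line 5]
  gauge_drift(5, 0) -> 9  [called from settle_round, line 19]
  settle_round([11, 3, 10, 7, 4]) -> 9  [called from main, line 30]
  index_entries(9, 2) -> 1  [called from main, line 32]
Log line origins:
  1: emitted by main (line 29)
  2: emitted by settle_round (line 16)
  3: emitted by split_margin (line 8)
  4: emitted by split_margin (line 12)
  5-7: emitted by gauge_drift (line 4)
  8: emitted by main (line 31)
A correct fix: line 22: replace `<=` with `!=`.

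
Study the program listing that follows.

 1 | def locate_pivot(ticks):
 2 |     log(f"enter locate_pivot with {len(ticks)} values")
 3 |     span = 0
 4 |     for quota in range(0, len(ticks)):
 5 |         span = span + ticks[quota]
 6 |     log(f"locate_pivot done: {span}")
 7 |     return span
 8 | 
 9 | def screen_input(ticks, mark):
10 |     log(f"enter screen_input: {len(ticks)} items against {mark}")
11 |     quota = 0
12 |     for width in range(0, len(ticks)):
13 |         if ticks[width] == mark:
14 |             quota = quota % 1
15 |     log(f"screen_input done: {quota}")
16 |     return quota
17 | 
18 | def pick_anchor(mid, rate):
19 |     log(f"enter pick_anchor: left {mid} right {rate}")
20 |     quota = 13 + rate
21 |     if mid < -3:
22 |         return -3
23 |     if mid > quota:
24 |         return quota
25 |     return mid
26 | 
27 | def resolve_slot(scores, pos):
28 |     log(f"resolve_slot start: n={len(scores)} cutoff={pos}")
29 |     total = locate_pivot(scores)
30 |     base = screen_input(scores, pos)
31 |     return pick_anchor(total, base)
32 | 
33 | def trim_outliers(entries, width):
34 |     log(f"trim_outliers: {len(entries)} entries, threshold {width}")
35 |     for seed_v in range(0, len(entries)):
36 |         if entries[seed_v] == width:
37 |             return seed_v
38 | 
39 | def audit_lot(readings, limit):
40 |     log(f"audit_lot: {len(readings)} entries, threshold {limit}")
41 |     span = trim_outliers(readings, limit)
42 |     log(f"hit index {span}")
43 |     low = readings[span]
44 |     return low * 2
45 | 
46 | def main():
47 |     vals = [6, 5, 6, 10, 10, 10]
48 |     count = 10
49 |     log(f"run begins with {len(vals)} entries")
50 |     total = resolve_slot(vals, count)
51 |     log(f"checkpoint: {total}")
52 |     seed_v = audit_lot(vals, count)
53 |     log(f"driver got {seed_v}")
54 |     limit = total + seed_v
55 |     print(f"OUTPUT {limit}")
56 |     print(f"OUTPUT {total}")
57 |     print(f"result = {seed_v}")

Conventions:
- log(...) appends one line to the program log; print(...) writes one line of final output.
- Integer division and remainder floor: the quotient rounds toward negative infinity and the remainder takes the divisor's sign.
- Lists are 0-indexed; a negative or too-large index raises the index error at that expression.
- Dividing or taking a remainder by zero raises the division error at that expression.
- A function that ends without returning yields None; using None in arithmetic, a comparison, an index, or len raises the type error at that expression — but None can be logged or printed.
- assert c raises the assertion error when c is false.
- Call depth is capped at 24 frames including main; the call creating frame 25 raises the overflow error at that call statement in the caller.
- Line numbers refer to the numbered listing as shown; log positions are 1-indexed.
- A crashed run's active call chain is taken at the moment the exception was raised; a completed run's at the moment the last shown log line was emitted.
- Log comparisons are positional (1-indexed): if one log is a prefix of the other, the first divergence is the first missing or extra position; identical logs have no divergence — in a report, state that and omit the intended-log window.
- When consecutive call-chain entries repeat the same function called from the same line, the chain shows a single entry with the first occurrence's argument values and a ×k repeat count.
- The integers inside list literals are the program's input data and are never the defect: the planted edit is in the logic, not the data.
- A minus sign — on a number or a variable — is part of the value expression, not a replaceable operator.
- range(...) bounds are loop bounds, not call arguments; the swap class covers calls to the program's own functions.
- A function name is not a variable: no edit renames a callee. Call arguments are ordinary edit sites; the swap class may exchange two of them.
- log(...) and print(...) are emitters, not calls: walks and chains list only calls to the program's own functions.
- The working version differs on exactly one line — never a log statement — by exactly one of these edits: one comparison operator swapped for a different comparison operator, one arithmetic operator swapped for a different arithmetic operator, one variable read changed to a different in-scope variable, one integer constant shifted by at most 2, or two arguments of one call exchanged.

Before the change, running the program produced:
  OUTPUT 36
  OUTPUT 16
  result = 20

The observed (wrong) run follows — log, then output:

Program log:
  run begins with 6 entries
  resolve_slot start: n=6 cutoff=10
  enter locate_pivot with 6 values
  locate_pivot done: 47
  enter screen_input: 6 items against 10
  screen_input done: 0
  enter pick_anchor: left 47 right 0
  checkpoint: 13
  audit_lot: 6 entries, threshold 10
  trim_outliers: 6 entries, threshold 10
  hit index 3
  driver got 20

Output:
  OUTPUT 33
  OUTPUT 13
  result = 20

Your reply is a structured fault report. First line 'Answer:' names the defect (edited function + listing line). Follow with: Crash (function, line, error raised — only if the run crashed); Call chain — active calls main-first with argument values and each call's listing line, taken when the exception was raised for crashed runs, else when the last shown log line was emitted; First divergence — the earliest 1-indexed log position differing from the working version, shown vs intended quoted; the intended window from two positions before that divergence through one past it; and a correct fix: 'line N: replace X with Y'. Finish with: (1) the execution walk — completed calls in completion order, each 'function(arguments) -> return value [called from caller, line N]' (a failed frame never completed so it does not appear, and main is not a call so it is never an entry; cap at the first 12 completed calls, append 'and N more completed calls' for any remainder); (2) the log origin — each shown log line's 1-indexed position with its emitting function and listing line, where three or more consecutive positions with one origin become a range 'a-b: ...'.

Answer: the defect is in screen_input at line 14.
Key fact: The earliest visible damage is log position 6 — 'screen_input done: 0' rather than the intended 'screen_input done: 3'.
Call chain: main.
First divergence: position 6; shown 'screen_input done: 0' vs intended 'screen_input done: 3'.
Intended log window:
  4: locate_pivot done: 47
  5: enter screen_input: 6 items against 10
  6: screen_input done: 3
  7: enter pick_anchor: left 47 right 3
Execution walk:
  locate_pivot([6, 5, 6, 10, 10, 10]) -> 47  [called from resolve_slot, line 29]
  screen_input([6, 5, 6, 10, 10, 10], 10) -> 0  [called from resolve_slot, line 30]
  pick_anchor(47, 0) -> 13  [called from resolve_slot, line 31]
  resolve_slot([6, 5, 6, 10, 10, 10], 10) -> 13  [called from main, line 50]
  trim_outliers([6, 5, 6, 10, 10, 10], 10) -> 3  [called from audit_lot, line 41]
  audit_lot([6, 5, 6, 10, 10, 10], 10) -> 20  [called from main, line 52]
Origin of each log line:
  1: logged in main at line 49
  2: logged in resolve_slot at line 28
  3: logged in locate_pivot at line 2
  4: logged in locate_pivot at line 6
  5: logged in screen_input at line 10
  6: logged in screen_input at line 15
  7: logged in pick_anchor at line 19
  8: logged in main at line 51
  9: logged in audit_lot at line 40
  10: logged in trim_outliers at line 34
  11: logged in audit_lot at line 42
  12: logged in main at line 53
A correct fix: line 14: replace `%` with `+`.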